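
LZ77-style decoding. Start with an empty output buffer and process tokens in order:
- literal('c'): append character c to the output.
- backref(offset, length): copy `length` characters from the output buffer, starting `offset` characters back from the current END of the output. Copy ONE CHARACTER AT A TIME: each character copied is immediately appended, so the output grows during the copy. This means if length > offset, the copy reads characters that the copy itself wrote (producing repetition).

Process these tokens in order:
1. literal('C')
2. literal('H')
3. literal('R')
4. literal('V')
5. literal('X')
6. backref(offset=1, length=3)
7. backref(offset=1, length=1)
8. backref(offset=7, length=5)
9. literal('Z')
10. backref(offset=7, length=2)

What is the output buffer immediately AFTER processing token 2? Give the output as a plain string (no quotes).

Answer: CH

Derivation:
Token 1: literal('C'). Output: "C"
Token 2: literal('H'). Output: "CH"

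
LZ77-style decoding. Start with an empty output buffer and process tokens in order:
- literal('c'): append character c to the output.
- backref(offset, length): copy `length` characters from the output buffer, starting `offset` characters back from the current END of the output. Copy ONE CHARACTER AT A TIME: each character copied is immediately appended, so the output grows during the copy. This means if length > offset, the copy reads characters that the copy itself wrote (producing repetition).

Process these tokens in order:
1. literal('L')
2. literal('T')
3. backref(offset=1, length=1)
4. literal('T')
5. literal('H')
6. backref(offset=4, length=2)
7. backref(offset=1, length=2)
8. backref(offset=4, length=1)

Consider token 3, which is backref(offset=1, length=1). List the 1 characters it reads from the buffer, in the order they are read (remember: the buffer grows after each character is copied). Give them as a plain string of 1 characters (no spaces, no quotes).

Token 1: literal('L'). Output: "L"
Token 2: literal('T'). Output: "LT"
Token 3: backref(off=1, len=1). Buffer before: "LT" (len 2)
  byte 1: read out[1]='T', append. Buffer now: "LTT"

Answer: T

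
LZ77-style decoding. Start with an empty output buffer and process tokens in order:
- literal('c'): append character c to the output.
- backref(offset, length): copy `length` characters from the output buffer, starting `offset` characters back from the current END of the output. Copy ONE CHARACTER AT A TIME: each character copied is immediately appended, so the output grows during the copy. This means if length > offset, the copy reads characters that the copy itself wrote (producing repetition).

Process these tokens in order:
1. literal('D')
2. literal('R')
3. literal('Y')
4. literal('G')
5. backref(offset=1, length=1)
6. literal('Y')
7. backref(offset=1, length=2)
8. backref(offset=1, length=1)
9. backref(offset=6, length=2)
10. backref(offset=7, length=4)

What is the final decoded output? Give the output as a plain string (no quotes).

Token 1: literal('D'). Output: "D"
Token 2: literal('R'). Output: "DR"
Token 3: literal('Y'). Output: "DRY"
Token 4: literal('G'). Output: "DRYG"
Token 5: backref(off=1, len=1). Copied 'G' from pos 3. Output: "DRYGG"
Token 6: literal('Y'). Output: "DRYGGY"
Token 7: backref(off=1, len=2) (overlapping!). Copied 'YY' from pos 5. Output: "DRYGGYYY"
Token 8: backref(off=1, len=1). Copied 'Y' from pos 7. Output: "DRYGGYYYY"
Token 9: backref(off=6, len=2). Copied 'GG' from pos 3. Output: "DRYGGYYYYGG"
Token 10: backref(off=7, len=4). Copied 'GYYY' from pos 4. Output: "DRYGGYYYYGGGYYY"

Answer: DRYGGYYYYGGGYYY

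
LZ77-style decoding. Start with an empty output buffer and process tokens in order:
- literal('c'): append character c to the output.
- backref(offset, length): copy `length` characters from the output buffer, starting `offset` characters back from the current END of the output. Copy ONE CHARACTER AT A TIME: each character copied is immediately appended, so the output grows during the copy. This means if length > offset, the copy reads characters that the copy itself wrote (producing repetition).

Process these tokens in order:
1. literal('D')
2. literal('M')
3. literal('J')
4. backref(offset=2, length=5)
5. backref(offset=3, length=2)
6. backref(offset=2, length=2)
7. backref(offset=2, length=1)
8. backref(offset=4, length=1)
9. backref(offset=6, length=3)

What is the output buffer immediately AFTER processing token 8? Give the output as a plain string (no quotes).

Answer: DMJMJMJMMJMJMJ

Derivation:
Token 1: literal('D'). Output: "D"
Token 2: literal('M'). Output: "DM"
Token 3: literal('J'). Output: "DMJ"
Token 4: backref(off=2, len=5) (overlapping!). Copied 'MJMJM' from pos 1. Output: "DMJMJMJM"
Token 5: backref(off=3, len=2). Copied 'MJ' from pos 5. Output: "DMJMJMJMMJ"
Token 6: backref(off=2, len=2). Copied 'MJ' from pos 8. Output: "DMJMJMJMMJMJ"
Token 7: backref(off=2, len=1). Copied 'M' from pos 10. Output: "DMJMJMJMMJMJM"
Token 8: backref(off=4, len=1). Copied 'J' from pos 9. Output: "DMJMJMJMMJMJMJ"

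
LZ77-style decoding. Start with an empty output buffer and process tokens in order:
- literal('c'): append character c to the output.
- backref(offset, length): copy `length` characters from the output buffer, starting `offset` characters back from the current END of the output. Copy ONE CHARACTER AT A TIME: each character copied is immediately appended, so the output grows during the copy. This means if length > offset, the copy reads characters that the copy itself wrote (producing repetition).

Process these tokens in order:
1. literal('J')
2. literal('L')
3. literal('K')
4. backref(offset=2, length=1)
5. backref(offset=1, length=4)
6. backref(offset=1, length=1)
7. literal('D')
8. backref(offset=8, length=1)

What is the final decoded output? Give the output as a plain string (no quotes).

Answer: JLKLLLLLLDK

Derivation:
Token 1: literal('J'). Output: "J"
Token 2: literal('L'). Output: "JL"
Token 3: literal('K'). Output: "JLK"
Token 4: backref(off=2, len=1). Copied 'L' from pos 1. Output: "JLKL"
Token 5: backref(off=1, len=4) (overlapping!). Copied 'LLLL' from pos 3. Output: "JLKLLLLL"
Token 6: backref(off=1, len=1). Copied 'L' from pos 7. Output: "JLKLLLLLL"
Token 7: literal('D'). Output: "JLKLLLLLLD"
Token 8: backref(off=8, len=1). Copied 'K' from pos 2. Output: "JLKLLLLLLDK"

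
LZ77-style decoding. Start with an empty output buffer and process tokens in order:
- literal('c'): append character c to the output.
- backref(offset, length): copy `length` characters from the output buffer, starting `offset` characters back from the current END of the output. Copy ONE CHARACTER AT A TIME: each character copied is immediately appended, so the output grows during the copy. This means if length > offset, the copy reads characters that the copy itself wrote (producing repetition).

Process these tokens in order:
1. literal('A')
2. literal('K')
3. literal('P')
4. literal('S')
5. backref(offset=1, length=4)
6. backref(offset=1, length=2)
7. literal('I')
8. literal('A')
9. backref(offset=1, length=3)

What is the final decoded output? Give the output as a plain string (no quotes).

Token 1: literal('A'). Output: "A"
Token 2: literal('K'). Output: "AK"
Token 3: literal('P'). Output: "AKP"
Token 4: literal('S'). Output: "AKPS"
Token 5: backref(off=1, len=4) (overlapping!). Copied 'SSSS' from pos 3. Output: "AKPSSSSS"
Token 6: backref(off=1, len=2) (overlapping!). Copied 'SS' from pos 7. Output: "AKPSSSSSSS"
Token 7: literal('I'). Output: "AKPSSSSSSSI"
Token 8: literal('A'). Output: "AKPSSSSSSSIA"
Token 9: backref(off=1, len=3) (overlapping!). Copied 'AAA' from pos 11. Output: "AKPSSSSSSSIAAAA"

Answer: AKPSSSSSSSIAAAA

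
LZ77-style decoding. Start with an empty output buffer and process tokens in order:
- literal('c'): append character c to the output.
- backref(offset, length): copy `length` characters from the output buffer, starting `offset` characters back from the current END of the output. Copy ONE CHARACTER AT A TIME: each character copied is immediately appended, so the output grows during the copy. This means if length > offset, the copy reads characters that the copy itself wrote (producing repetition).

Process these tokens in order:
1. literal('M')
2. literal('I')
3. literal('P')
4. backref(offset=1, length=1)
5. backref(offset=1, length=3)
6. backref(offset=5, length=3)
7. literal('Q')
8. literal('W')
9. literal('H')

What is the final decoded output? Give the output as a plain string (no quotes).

Token 1: literal('M'). Output: "M"
Token 2: literal('I'). Output: "MI"
Token 3: literal('P'). Output: "MIP"
Token 4: backref(off=1, len=1). Copied 'P' from pos 2. Output: "MIPP"
Token 5: backref(off=1, len=3) (overlapping!). Copied 'PPP' from pos 3. Output: "MIPPPPP"
Token 6: backref(off=5, len=3). Copied 'PPP' from pos 2. Output: "MIPPPPPPPP"
Token 7: literal('Q'). Output: "MIPPPPPPPPQ"
Token 8: literal('W'). Output: "MIPPPPPPPPQW"
Token 9: literal('H'). Output: "MIPPPPPPPPQWH"

Answer: MIPPPPPPPPQWH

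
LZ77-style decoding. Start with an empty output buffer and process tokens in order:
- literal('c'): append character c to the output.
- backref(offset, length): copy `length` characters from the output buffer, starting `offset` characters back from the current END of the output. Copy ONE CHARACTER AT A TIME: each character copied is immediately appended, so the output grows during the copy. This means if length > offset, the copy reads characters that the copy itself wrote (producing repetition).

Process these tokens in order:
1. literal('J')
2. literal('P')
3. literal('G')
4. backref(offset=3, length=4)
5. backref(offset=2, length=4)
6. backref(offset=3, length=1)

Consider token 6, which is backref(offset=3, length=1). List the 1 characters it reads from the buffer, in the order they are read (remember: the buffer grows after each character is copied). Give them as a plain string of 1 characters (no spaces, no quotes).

Token 1: literal('J'). Output: "J"
Token 2: literal('P'). Output: "JP"
Token 3: literal('G'). Output: "JPG"
Token 4: backref(off=3, len=4) (overlapping!). Copied 'JPGJ' from pos 0. Output: "JPGJPGJ"
Token 5: backref(off=2, len=4) (overlapping!). Copied 'GJGJ' from pos 5. Output: "JPGJPGJGJGJ"
Token 6: backref(off=3, len=1). Buffer before: "JPGJPGJGJGJ" (len 11)
  byte 1: read out[8]='J', append. Buffer now: "JPGJPGJGJGJJ"

Answer: J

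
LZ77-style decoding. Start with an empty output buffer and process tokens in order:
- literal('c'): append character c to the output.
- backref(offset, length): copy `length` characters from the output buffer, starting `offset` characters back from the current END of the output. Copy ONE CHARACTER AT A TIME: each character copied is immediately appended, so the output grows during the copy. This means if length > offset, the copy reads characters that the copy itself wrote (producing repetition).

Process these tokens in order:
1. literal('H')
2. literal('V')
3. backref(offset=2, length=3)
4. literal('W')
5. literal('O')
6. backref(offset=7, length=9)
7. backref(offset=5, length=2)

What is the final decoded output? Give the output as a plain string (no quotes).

Token 1: literal('H'). Output: "H"
Token 2: literal('V'). Output: "HV"
Token 3: backref(off=2, len=3) (overlapping!). Copied 'HVH' from pos 0. Output: "HVHVH"
Token 4: literal('W'). Output: "HVHVHW"
Token 5: literal('O'). Output: "HVHVHWO"
Token 6: backref(off=7, len=9) (overlapping!). Copied 'HVHVHWOHV' from pos 0. Output: "HVHVHWOHVHVHWOHV"
Token 7: backref(off=5, len=2). Copied 'HW' from pos 11. Output: "HVHVHWOHVHVHWOHVHW"

Answer: HVHVHWOHVHVHWOHVHW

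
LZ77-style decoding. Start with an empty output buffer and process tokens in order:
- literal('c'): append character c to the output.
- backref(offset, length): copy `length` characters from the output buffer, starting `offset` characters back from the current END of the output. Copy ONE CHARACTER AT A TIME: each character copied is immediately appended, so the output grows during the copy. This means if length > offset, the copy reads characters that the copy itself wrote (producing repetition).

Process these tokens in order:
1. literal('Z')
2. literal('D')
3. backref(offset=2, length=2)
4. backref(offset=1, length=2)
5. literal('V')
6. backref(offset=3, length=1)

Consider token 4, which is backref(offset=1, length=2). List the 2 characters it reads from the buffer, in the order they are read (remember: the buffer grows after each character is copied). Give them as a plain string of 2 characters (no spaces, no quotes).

Token 1: literal('Z'). Output: "Z"
Token 2: literal('D'). Output: "ZD"
Token 3: backref(off=2, len=2). Copied 'ZD' from pos 0. Output: "ZDZD"
Token 4: backref(off=1, len=2). Buffer before: "ZDZD" (len 4)
  byte 1: read out[3]='D', append. Buffer now: "ZDZDD"
  byte 2: read out[4]='D', append. Buffer now: "ZDZDDD"

Answer: DD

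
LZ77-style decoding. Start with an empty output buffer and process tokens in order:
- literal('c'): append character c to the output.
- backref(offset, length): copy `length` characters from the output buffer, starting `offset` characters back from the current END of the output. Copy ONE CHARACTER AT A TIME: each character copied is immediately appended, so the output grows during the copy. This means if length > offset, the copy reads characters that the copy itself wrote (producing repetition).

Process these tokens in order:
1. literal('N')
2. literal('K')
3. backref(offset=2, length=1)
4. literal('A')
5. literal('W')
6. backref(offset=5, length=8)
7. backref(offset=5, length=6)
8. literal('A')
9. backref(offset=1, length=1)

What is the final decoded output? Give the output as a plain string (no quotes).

Answer: NKNAWNKNAWNKNAWNKNAAA

Derivation:
Token 1: literal('N'). Output: "N"
Token 2: literal('K'). Output: "NK"
Token 3: backref(off=2, len=1). Copied 'N' from pos 0. Output: "NKN"
Token 4: literal('A'). Output: "NKNA"
Token 5: literal('W'). Output: "NKNAW"
Token 6: backref(off=5, len=8) (overlapping!). Copied 'NKNAWNKN' from pos 0. Output: "NKNAWNKNAWNKN"
Token 7: backref(off=5, len=6) (overlapping!). Copied 'AWNKNA' from pos 8. Output: "NKNAWNKNAWNKNAWNKNA"
Token 8: literal('A'). Output: "NKNAWNKNAWNKNAWNKNAA"
Token 9: backref(off=1, len=1). Copied 'A' from pos 19. Output: "NKNAWNKNAWNKNAWNKNAAA"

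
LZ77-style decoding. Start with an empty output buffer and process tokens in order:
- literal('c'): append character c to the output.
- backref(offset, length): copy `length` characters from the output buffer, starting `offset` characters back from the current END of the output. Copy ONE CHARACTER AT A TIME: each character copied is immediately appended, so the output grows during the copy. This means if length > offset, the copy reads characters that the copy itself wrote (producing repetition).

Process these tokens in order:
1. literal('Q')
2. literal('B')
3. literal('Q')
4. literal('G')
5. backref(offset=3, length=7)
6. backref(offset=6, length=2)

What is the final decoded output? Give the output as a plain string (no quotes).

Token 1: literal('Q'). Output: "Q"
Token 2: literal('B'). Output: "QB"
Token 3: literal('Q'). Output: "QBQ"
Token 4: literal('G'). Output: "QBQG"
Token 5: backref(off=3, len=7) (overlapping!). Copied 'BQGBQGB' from pos 1. Output: "QBQGBQGBQGB"
Token 6: backref(off=6, len=2). Copied 'QG' from pos 5. Output: "QBQGBQGBQGBQG"

Answer: QBQGBQGBQGBQG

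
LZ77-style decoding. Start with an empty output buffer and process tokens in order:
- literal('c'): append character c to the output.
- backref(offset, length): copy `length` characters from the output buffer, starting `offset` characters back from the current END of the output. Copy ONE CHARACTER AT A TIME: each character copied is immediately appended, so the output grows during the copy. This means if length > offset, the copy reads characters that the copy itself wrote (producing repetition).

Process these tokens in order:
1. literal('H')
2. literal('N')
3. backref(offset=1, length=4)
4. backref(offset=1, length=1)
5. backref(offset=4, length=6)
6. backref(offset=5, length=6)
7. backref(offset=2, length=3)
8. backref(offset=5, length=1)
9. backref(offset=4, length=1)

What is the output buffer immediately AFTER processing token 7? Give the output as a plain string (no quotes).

Token 1: literal('H'). Output: "H"
Token 2: literal('N'). Output: "HN"
Token 3: backref(off=1, len=4) (overlapping!). Copied 'NNNN' from pos 1. Output: "HNNNNN"
Token 4: backref(off=1, len=1). Copied 'N' from pos 5. Output: "HNNNNNN"
Token 5: backref(off=4, len=6) (overlapping!). Copied 'NNNNNN' from pos 3. Output: "HNNNNNNNNNNNN"
Token 6: backref(off=5, len=6) (overlapping!). Copied 'NNNNNN' from pos 8. Output: "HNNNNNNNNNNNNNNNNNN"
Token 7: backref(off=2, len=3) (overlapping!). Copied 'NNN' from pos 17. Output: "HNNNNNNNNNNNNNNNNNNNNN"

Answer: HNNNNNNNNNNNNNNNNNNNNN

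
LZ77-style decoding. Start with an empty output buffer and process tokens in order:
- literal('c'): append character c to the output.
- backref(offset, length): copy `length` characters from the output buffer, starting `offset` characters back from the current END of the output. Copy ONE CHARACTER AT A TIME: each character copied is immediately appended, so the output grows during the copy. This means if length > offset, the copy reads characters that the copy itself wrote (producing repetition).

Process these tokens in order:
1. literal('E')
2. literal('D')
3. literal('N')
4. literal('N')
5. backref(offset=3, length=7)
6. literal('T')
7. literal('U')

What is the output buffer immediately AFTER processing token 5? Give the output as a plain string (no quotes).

Answer: EDNNDNNDNND

Derivation:
Token 1: literal('E'). Output: "E"
Token 2: literal('D'). Output: "ED"
Token 3: literal('N'). Output: "EDN"
Token 4: literal('N'). Output: "EDNN"
Token 5: backref(off=3, len=7) (overlapping!). Copied 'DNNDNND' from pos 1. Output: "EDNNDNNDNND"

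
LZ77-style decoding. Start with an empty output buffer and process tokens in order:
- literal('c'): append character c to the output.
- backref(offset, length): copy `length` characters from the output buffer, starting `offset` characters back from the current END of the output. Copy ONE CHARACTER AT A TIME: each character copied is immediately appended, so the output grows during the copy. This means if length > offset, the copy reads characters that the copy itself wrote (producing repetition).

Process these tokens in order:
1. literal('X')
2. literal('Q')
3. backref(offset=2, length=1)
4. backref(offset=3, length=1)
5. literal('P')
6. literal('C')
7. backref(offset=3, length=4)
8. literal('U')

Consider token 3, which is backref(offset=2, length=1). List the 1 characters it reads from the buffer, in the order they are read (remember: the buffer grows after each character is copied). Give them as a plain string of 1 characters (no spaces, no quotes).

Token 1: literal('X'). Output: "X"
Token 2: literal('Q'). Output: "XQ"
Token 3: backref(off=2, len=1). Buffer before: "XQ" (len 2)
  byte 1: read out[0]='X', append. Buffer now: "XQX"

Answer: X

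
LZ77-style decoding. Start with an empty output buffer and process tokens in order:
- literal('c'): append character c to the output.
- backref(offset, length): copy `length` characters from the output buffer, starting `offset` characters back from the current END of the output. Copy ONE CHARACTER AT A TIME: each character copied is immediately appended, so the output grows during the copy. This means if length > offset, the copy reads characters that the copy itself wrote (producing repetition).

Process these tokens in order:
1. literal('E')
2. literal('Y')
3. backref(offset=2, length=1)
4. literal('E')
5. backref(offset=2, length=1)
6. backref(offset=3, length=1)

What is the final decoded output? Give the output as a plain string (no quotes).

Token 1: literal('E'). Output: "E"
Token 2: literal('Y'). Output: "EY"
Token 3: backref(off=2, len=1). Copied 'E' from pos 0. Output: "EYE"
Token 4: literal('E'). Output: "EYEE"
Token 5: backref(off=2, len=1). Copied 'E' from pos 2. Output: "EYEEE"
Token 6: backref(off=3, len=1). Copied 'E' from pos 2. Output: "EYEEEE"

Answer: EYEEEE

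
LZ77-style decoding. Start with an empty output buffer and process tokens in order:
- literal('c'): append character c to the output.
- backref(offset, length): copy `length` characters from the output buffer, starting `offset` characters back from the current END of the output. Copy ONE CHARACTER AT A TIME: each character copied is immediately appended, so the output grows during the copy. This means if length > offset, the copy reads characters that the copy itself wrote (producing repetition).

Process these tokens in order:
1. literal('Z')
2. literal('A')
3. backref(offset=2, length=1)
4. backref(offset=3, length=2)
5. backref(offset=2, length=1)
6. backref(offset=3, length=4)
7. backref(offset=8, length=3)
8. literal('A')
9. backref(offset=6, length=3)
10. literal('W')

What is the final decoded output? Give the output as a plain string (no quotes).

Answer: ZAZZAZZAZZZZAAZZZW

Derivation:
Token 1: literal('Z'). Output: "Z"
Token 2: literal('A'). Output: "ZA"
Token 3: backref(off=2, len=1). Copied 'Z' from pos 0. Output: "ZAZ"
Token 4: backref(off=3, len=2). Copied 'ZA' from pos 0. Output: "ZAZZA"
Token 5: backref(off=2, len=1). Copied 'Z' from pos 3. Output: "ZAZZAZ"
Token 6: backref(off=3, len=4) (overlapping!). Copied 'ZAZZ' from pos 3. Output: "ZAZZAZZAZZ"
Token 7: backref(off=8, len=3). Copied 'ZZA' from pos 2. Output: "ZAZZAZZAZZZZA"
Token 8: literal('A'). Output: "ZAZZAZZAZZZZAA"
Token 9: backref(off=6, len=3). Copied 'ZZZ' from pos 8. Output: "ZAZZAZZAZZZZAAZZZ"
Token 10: literal('W'). Output: "ZAZZAZZAZZZZAAZZZW"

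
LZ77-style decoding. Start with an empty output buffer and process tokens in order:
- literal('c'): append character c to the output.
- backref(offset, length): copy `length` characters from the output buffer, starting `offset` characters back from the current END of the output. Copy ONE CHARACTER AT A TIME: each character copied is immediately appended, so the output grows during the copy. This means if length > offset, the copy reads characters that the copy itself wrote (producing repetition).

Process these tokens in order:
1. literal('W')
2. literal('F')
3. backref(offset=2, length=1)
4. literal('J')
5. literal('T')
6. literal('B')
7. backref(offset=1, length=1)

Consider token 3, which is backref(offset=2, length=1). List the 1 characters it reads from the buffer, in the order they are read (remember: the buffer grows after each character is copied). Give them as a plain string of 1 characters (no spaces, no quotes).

Token 1: literal('W'). Output: "W"
Token 2: literal('F'). Output: "WF"
Token 3: backref(off=2, len=1). Buffer before: "WF" (len 2)
  byte 1: read out[0]='W', append. Buffer now: "WFW"

Answer: W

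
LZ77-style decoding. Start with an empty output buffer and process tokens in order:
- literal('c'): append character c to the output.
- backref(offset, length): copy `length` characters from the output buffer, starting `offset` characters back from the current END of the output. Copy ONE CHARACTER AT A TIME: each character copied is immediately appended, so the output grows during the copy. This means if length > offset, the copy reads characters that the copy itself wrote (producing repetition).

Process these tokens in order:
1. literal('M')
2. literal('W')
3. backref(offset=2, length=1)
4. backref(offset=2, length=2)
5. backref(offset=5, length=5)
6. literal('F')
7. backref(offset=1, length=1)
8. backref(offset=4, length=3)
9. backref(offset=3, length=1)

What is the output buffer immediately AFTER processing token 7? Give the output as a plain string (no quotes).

Answer: MWMWMMWMWMFF

Derivation:
Token 1: literal('M'). Output: "M"
Token 2: literal('W'). Output: "MW"
Token 3: backref(off=2, len=1). Copied 'M' from pos 0. Output: "MWM"
Token 4: backref(off=2, len=2). Copied 'WM' from pos 1. Output: "MWMWM"
Token 5: backref(off=5, len=5). Copied 'MWMWM' from pos 0. Output: "MWMWMMWMWM"
Token 6: literal('F'). Output: "MWMWMMWMWMF"
Token 7: backref(off=1, len=1). Copied 'F' from pos 10. Output: "MWMWMMWMWMFF"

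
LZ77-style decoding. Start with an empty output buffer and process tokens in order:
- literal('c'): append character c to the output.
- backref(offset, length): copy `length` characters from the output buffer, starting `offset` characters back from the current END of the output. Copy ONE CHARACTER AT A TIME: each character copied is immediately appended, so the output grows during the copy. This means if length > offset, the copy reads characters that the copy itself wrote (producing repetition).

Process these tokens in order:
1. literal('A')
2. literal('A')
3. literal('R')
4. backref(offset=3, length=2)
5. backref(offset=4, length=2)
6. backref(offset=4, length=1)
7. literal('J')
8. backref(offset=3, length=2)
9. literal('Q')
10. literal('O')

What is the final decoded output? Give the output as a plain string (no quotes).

Token 1: literal('A'). Output: "A"
Token 2: literal('A'). Output: "AA"
Token 3: literal('R'). Output: "AAR"
Token 4: backref(off=3, len=2). Copied 'AA' from pos 0. Output: "AARAA"
Token 5: backref(off=4, len=2). Copied 'AR' from pos 1. Output: "AARAAAR"
Token 6: backref(off=4, len=1). Copied 'A' from pos 3. Output: "AARAAARA"
Token 7: literal('J'). Output: "AARAAARAJ"
Token 8: backref(off=3, len=2). Copied 'RA' from pos 6. Output: "AARAAARAJRA"
Token 9: literal('Q'). Output: "AARAAARAJRAQ"
Token 10: literal('O'). Output: "AARAAARAJRAQO"

Answer: AARAAARAJRAQO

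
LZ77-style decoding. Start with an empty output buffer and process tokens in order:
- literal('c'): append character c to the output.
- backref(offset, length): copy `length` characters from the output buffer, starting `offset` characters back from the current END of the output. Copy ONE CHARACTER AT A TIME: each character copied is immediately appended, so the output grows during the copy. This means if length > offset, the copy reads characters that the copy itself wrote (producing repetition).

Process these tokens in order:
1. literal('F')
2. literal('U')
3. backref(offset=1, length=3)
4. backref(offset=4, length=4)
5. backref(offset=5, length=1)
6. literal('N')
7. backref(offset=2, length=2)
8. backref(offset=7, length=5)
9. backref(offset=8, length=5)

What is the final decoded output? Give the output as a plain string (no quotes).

Token 1: literal('F'). Output: "F"
Token 2: literal('U'). Output: "FU"
Token 3: backref(off=1, len=3) (overlapping!). Copied 'UUU' from pos 1. Output: "FUUUU"
Token 4: backref(off=4, len=4). Copied 'UUUU' from pos 1. Output: "FUUUUUUUU"
Token 5: backref(off=5, len=1). Copied 'U' from pos 4. Output: "FUUUUUUUUU"
Token 6: literal('N'). Output: "FUUUUUUUUUN"
Token 7: backref(off=2, len=2). Copied 'UN' from pos 9. Output: "FUUUUUUUUUNUN"
Token 8: backref(off=7, len=5). Copied 'UUUUN' from pos 6. Output: "FUUUUUUUUUNUNUUUUN"
Token 9: backref(off=8, len=5). Copied 'NUNUU' from pos 10. Output: "FUUUUUUUUUNUNUUUUNNUNUU"

Answer: FUUUUUUUUUNUNUUUUNNUNUU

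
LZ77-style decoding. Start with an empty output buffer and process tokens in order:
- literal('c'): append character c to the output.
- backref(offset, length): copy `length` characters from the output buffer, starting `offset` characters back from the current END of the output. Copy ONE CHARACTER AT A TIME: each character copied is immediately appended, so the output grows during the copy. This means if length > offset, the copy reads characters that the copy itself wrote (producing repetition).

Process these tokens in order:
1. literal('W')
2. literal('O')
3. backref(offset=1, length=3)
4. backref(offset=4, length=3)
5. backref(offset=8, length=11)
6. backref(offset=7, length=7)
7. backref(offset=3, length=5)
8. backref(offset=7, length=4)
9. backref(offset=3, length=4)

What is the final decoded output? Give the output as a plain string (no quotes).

Token 1: literal('W'). Output: "W"
Token 2: literal('O'). Output: "WO"
Token 3: backref(off=1, len=3) (overlapping!). Copied 'OOO' from pos 1. Output: "WOOOO"
Token 4: backref(off=4, len=3). Copied 'OOO' from pos 1. Output: "WOOOOOOO"
Token 5: backref(off=8, len=11) (overlapping!). Copied 'WOOOOOOOWOO' from pos 0. Output: "WOOOOOOOWOOOOOOOWOO"
Token 6: backref(off=7, len=7). Copied 'OOOOWOO' from pos 12. Output: "WOOOOOOOWOOOOOOOWOOOOOOWOO"
Token 7: backref(off=3, len=5) (overlapping!). Copied 'WOOWO' from pos 23. Output: "WOOOOOOOWOOOOOOOWOOOOOOWOOWOOWO"
Token 8: backref(off=7, len=4). Copied 'OOWO' from pos 24. Output: "WOOOOOOOWOOOOOOOWOOOOOOWOOWOOWOOOWO"
Token 9: backref(off=3, len=4) (overlapping!). Copied 'OWOO' from pos 32. Output: "WOOOOOOOWOOOOOOOWOOOOOOWOOWOOWOOOWOOWOO"

Answer: WOOOOOOOWOOOOOOOWOOOOOOWOOWOOWOOOWOOWOO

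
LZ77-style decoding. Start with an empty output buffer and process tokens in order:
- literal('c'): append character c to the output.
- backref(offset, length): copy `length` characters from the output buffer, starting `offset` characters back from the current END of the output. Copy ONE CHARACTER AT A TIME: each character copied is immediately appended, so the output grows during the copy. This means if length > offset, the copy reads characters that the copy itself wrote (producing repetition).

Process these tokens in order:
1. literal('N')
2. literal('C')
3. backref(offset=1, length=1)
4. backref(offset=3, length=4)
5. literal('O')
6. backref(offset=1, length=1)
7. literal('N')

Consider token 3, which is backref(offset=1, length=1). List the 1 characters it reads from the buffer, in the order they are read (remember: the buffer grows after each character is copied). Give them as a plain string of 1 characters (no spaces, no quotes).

Answer: C

Derivation:
Token 1: literal('N'). Output: "N"
Token 2: literal('C'). Output: "NC"
Token 3: backref(off=1, len=1). Buffer before: "NC" (len 2)
  byte 1: read out[1]='C', append. Buffer now: "NCC"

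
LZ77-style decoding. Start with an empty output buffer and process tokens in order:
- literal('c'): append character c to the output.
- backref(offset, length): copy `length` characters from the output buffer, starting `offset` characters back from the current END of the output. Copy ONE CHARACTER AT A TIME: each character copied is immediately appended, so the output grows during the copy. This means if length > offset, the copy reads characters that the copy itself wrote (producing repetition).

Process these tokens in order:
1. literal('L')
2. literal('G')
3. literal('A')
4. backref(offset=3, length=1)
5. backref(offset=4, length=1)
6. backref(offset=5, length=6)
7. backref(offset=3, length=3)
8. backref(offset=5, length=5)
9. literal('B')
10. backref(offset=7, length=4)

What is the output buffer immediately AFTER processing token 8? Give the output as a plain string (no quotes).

Token 1: literal('L'). Output: "L"
Token 2: literal('G'). Output: "LG"
Token 3: literal('A'). Output: "LGA"
Token 4: backref(off=3, len=1). Copied 'L' from pos 0. Output: "LGAL"
Token 5: backref(off=4, len=1). Copied 'L' from pos 0. Output: "LGALL"
Token 6: backref(off=5, len=6) (overlapping!). Copied 'LGALLL' from pos 0. Output: "LGALLLGALLL"
Token 7: backref(off=3, len=3). Copied 'LLL' from pos 8. Output: "LGALLLGALLLLLL"
Token 8: backref(off=5, len=5). Copied 'LLLLL' from pos 9. Output: "LGALLLGALLLLLLLLLLL"

Answer: LGALLLGALLLLLLLLLLL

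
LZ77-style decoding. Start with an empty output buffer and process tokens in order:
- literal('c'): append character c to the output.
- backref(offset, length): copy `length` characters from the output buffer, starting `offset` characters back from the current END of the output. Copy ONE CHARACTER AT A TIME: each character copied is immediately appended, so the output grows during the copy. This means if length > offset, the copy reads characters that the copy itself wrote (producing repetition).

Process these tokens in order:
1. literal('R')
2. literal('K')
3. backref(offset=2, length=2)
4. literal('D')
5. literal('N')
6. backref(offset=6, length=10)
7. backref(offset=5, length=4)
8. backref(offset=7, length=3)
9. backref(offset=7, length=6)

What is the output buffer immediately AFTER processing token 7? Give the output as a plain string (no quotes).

Token 1: literal('R'). Output: "R"
Token 2: literal('K'). Output: "RK"
Token 3: backref(off=2, len=2). Copied 'RK' from pos 0. Output: "RKRK"
Token 4: literal('D'). Output: "RKRKD"
Token 5: literal('N'). Output: "RKRKDN"
Token 6: backref(off=6, len=10) (overlapping!). Copied 'RKRKDNRKRK' from pos 0. Output: "RKRKDNRKRKDNRKRK"
Token 7: backref(off=5, len=4). Copied 'NRKR' from pos 11. Output: "RKRKDNRKRKDNRKRKNRKR"

Answer: RKRKDNRKRKDNRKRKNRKR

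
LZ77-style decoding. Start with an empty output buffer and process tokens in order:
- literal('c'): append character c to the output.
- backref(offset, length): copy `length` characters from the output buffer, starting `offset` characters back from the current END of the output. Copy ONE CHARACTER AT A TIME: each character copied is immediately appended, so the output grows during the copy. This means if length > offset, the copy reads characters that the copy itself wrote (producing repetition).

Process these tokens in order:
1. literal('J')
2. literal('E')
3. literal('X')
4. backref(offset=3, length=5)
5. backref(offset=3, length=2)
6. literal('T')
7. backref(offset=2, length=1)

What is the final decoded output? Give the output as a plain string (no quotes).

Token 1: literal('J'). Output: "J"
Token 2: literal('E'). Output: "JE"
Token 3: literal('X'). Output: "JEX"
Token 4: backref(off=3, len=5) (overlapping!). Copied 'JEXJE' from pos 0. Output: "JEXJEXJE"
Token 5: backref(off=3, len=2). Copied 'XJ' from pos 5. Output: "JEXJEXJEXJ"
Token 6: literal('T'). Output: "JEXJEXJEXJT"
Token 7: backref(off=2, len=1). Copied 'J' from pos 9. Output: "JEXJEXJEXJTJ"

Answer: JEXJEXJEXJTJ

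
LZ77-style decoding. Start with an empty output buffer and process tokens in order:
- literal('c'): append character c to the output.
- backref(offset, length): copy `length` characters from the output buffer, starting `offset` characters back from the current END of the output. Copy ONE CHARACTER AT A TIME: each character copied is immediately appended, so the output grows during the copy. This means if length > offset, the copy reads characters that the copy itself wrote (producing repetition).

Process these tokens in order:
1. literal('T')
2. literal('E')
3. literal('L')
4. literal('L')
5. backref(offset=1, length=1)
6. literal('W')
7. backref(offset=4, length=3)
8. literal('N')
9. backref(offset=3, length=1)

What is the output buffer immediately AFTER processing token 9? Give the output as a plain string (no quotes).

Answer: TELLLWLLLNL

Derivation:
Token 1: literal('T'). Output: "T"
Token 2: literal('E'). Output: "TE"
Token 3: literal('L'). Output: "TEL"
Token 4: literal('L'). Output: "TELL"
Token 5: backref(off=1, len=1). Copied 'L' from pos 3. Output: "TELLL"
Token 6: literal('W'). Output: "TELLLW"
Token 7: backref(off=4, len=3). Copied 'LLL' from pos 2. Output: "TELLLWLLL"
Token 8: literal('N'). Output: "TELLLWLLLN"
Token 9: backref(off=3, len=1). Copied 'L' from pos 7. Output: "TELLLWLLLNL"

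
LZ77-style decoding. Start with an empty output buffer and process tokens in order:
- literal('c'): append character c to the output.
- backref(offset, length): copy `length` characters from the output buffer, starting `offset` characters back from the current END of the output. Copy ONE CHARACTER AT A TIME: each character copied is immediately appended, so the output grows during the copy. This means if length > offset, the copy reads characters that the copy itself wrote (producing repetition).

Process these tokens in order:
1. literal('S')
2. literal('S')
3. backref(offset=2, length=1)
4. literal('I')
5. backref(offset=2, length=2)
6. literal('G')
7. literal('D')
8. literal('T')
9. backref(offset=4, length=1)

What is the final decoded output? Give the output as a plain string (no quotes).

Answer: SSSISIGDTI

Derivation:
Token 1: literal('S'). Output: "S"
Token 2: literal('S'). Output: "SS"
Token 3: backref(off=2, len=1). Copied 'S' from pos 0. Output: "SSS"
Token 4: literal('I'). Output: "SSSI"
Token 5: backref(off=2, len=2). Copied 'SI' from pos 2. Output: "SSSISI"
Token 6: literal('G'). Output: "SSSISIG"
Token 7: literal('D'). Output: "SSSISIGD"
Token 8: literal('T'). Output: "SSSISIGDT"
Token 9: backref(off=4, len=1). Copied 'I' from pos 5. Output: "SSSISIGDTI"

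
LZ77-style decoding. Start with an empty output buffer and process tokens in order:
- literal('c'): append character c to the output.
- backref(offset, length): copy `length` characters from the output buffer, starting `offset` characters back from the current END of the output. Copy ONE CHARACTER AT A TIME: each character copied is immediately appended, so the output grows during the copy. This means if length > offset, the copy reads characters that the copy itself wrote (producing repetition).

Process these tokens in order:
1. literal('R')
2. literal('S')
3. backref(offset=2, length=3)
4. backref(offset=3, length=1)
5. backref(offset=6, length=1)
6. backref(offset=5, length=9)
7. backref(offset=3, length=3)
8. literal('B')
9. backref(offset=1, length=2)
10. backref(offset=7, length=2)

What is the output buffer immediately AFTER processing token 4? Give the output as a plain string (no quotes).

Answer: RSRSRR

Derivation:
Token 1: literal('R'). Output: "R"
Token 2: literal('S'). Output: "RS"
Token 3: backref(off=2, len=3) (overlapping!). Copied 'RSR' from pos 0. Output: "RSRSR"
Token 4: backref(off=3, len=1). Copied 'R' from pos 2. Output: "RSRSRR"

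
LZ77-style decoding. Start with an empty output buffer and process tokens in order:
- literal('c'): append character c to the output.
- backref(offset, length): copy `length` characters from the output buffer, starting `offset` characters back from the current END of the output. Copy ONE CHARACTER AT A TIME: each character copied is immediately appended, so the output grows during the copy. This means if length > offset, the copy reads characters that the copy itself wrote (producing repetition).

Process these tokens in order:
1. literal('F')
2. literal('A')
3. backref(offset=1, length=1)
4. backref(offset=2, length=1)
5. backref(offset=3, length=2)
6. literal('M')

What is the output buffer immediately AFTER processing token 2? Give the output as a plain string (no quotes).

Answer: FA

Derivation:
Token 1: literal('F'). Output: "F"
Token 2: literal('A'). Output: "FA"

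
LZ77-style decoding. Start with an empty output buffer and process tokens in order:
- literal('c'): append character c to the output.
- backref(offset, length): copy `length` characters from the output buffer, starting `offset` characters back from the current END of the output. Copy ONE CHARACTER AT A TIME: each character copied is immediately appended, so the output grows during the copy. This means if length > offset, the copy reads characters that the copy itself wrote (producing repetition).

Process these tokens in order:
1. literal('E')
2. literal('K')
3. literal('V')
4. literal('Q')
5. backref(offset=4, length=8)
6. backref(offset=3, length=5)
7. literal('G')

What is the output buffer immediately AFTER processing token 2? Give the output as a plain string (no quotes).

Token 1: literal('E'). Output: "E"
Token 2: literal('K'). Output: "EK"

Answer: EK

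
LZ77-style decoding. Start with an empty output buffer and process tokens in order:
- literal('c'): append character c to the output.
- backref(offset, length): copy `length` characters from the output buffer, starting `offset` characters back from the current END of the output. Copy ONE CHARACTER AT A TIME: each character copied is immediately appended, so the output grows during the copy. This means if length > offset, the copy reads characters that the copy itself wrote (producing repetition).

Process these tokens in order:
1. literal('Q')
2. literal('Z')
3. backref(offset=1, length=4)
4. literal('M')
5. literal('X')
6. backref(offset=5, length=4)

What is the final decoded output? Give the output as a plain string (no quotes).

Answer: QZZZZZMXZZZM

Derivation:
Token 1: literal('Q'). Output: "Q"
Token 2: literal('Z'). Output: "QZ"
Token 3: backref(off=1, len=4) (overlapping!). Copied 'ZZZZ' from pos 1. Output: "QZZZZZ"
Token 4: literal('M'). Output: "QZZZZZM"
Token 5: literal('X'). Output: "QZZZZZMX"
Token 6: backref(off=5, len=4). Copied 'ZZZM' from pos 3. Output: "QZZZZZMXZZZM"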